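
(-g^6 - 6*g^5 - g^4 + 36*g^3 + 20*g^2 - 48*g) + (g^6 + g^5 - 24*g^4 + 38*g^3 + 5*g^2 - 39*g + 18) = -5*g^5 - 25*g^4 + 74*g^3 + 25*g^2 - 87*g + 18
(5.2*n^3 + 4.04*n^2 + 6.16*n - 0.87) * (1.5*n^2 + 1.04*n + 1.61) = 7.8*n^5 + 11.468*n^4 + 21.8136*n^3 + 11.6058*n^2 + 9.0128*n - 1.4007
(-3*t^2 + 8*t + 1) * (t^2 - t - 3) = -3*t^4 + 11*t^3 + 2*t^2 - 25*t - 3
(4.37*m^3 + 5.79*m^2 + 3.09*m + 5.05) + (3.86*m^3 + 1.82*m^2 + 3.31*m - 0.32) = 8.23*m^3 + 7.61*m^2 + 6.4*m + 4.73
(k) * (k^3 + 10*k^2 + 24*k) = k^4 + 10*k^3 + 24*k^2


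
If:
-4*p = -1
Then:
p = 1/4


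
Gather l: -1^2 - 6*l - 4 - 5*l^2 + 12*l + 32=-5*l^2 + 6*l + 27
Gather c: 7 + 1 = 8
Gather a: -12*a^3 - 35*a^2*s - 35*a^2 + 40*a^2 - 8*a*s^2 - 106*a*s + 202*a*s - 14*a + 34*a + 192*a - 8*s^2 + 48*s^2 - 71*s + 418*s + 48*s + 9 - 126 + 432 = -12*a^3 + a^2*(5 - 35*s) + a*(-8*s^2 + 96*s + 212) + 40*s^2 + 395*s + 315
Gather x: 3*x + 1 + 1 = 3*x + 2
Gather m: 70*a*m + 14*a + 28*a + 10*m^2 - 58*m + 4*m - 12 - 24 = 42*a + 10*m^2 + m*(70*a - 54) - 36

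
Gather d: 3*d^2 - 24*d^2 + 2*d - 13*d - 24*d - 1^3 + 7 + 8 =-21*d^2 - 35*d + 14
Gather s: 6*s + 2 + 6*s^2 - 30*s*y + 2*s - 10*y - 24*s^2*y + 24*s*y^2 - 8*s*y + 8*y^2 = s^2*(6 - 24*y) + s*(24*y^2 - 38*y + 8) + 8*y^2 - 10*y + 2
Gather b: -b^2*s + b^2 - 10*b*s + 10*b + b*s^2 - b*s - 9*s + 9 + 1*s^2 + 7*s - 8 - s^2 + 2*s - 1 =b^2*(1 - s) + b*(s^2 - 11*s + 10)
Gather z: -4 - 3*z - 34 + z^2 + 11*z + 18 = z^2 + 8*z - 20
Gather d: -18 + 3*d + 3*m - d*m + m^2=d*(3 - m) + m^2 + 3*m - 18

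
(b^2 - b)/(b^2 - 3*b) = (b - 1)/(b - 3)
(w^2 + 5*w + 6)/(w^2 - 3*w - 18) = (w + 2)/(w - 6)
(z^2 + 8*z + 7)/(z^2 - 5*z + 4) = (z^2 + 8*z + 7)/(z^2 - 5*z + 4)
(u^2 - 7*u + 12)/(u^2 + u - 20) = (u - 3)/(u + 5)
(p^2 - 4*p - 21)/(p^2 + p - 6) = (p - 7)/(p - 2)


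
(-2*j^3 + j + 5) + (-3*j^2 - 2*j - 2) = -2*j^3 - 3*j^2 - j + 3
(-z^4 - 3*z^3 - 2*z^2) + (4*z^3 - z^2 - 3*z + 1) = -z^4 + z^3 - 3*z^2 - 3*z + 1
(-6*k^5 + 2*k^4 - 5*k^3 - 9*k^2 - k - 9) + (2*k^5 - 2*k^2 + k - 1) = -4*k^5 + 2*k^4 - 5*k^3 - 11*k^2 - 10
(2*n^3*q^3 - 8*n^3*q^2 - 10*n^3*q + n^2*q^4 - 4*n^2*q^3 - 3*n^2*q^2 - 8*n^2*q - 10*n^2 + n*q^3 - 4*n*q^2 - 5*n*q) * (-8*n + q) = -16*n^4*q^3 + 64*n^4*q^2 + 80*n^4*q - 6*n^3*q^4 + 24*n^3*q^3 + 14*n^3*q^2 + 64*n^3*q + 80*n^3 + n^2*q^5 - 4*n^2*q^4 - 11*n^2*q^3 + 24*n^2*q^2 + 30*n^2*q + n*q^4 - 4*n*q^3 - 5*n*q^2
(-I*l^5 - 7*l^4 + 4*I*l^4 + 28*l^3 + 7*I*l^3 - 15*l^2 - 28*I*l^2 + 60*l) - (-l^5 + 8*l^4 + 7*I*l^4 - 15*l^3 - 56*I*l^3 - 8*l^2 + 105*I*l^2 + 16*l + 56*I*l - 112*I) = l^5 - I*l^5 - 15*l^4 - 3*I*l^4 + 43*l^3 + 63*I*l^3 - 7*l^2 - 133*I*l^2 + 44*l - 56*I*l + 112*I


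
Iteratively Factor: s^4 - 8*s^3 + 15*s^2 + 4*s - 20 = (s + 1)*(s^3 - 9*s^2 + 24*s - 20) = (s - 2)*(s + 1)*(s^2 - 7*s + 10) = (s - 5)*(s - 2)*(s + 1)*(s - 2)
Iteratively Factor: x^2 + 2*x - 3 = (x - 1)*(x + 3)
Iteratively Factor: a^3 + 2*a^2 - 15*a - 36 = (a + 3)*(a^2 - a - 12) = (a + 3)^2*(a - 4)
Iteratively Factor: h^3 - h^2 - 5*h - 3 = (h + 1)*(h^2 - 2*h - 3) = (h + 1)^2*(h - 3)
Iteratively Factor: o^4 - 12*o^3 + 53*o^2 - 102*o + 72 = (o - 2)*(o^3 - 10*o^2 + 33*o - 36) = (o - 3)*(o - 2)*(o^2 - 7*o + 12) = (o - 3)^2*(o - 2)*(o - 4)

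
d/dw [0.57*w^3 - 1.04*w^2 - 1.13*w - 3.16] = 1.71*w^2 - 2.08*w - 1.13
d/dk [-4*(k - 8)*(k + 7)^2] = 12*(3 - k)*(k + 7)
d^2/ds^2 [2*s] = 0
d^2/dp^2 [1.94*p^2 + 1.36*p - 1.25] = 3.88000000000000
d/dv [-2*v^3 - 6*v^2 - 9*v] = -6*v^2 - 12*v - 9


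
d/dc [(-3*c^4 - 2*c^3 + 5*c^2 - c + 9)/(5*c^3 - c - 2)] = (-15*c^6 - 16*c^4 + 38*c^3 - 128*c^2 - 20*c + 11)/(25*c^6 - 10*c^4 - 20*c^3 + c^2 + 4*c + 4)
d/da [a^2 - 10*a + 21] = 2*a - 10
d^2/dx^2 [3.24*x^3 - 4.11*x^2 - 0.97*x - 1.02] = 19.44*x - 8.22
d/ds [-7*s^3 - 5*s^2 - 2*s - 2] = -21*s^2 - 10*s - 2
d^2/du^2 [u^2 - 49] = 2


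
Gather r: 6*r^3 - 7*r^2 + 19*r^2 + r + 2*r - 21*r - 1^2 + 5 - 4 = 6*r^3 + 12*r^2 - 18*r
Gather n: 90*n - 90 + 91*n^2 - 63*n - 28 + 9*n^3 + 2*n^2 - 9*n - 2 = 9*n^3 + 93*n^2 + 18*n - 120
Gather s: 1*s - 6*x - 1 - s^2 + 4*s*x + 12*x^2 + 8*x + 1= -s^2 + s*(4*x + 1) + 12*x^2 + 2*x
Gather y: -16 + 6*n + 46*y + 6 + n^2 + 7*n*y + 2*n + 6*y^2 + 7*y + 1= n^2 + 8*n + 6*y^2 + y*(7*n + 53) - 9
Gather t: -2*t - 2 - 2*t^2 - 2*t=-2*t^2 - 4*t - 2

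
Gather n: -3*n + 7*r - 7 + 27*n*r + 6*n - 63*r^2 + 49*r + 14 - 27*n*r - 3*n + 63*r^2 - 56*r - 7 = 0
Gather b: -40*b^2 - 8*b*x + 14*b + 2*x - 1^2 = -40*b^2 + b*(14 - 8*x) + 2*x - 1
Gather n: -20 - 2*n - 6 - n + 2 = -3*n - 24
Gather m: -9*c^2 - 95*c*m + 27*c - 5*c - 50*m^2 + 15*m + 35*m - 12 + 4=-9*c^2 + 22*c - 50*m^2 + m*(50 - 95*c) - 8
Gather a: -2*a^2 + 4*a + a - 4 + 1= -2*a^2 + 5*a - 3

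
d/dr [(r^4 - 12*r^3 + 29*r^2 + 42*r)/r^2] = 2*r - 12 - 42/r^2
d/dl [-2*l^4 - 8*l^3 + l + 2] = -8*l^3 - 24*l^2 + 1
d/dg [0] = 0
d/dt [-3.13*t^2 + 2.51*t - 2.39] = 2.51 - 6.26*t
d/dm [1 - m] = -1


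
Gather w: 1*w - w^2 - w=-w^2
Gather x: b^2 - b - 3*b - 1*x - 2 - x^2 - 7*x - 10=b^2 - 4*b - x^2 - 8*x - 12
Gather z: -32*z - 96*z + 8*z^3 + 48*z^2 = 8*z^3 + 48*z^2 - 128*z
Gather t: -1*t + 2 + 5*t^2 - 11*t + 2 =5*t^2 - 12*t + 4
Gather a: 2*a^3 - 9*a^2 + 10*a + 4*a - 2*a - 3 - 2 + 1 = 2*a^3 - 9*a^2 + 12*a - 4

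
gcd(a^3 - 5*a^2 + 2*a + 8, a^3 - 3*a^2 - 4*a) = a^2 - 3*a - 4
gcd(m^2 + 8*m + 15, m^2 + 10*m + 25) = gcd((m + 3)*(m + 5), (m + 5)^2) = m + 5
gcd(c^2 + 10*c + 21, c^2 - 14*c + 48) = 1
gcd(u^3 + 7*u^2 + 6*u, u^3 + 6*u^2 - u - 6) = u^2 + 7*u + 6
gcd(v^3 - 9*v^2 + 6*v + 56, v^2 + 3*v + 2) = v + 2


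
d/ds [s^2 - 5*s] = 2*s - 5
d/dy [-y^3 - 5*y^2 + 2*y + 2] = -3*y^2 - 10*y + 2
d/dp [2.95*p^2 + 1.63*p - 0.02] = 5.9*p + 1.63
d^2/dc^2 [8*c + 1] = 0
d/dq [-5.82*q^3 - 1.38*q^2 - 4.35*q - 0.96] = -17.46*q^2 - 2.76*q - 4.35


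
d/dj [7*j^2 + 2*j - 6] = 14*j + 2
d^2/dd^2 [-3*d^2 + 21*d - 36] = -6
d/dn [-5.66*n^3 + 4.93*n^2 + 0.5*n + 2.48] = -16.98*n^2 + 9.86*n + 0.5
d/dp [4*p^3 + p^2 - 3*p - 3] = 12*p^2 + 2*p - 3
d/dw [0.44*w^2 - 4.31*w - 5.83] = 0.88*w - 4.31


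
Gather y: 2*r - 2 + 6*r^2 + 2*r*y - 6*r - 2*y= 6*r^2 - 4*r + y*(2*r - 2) - 2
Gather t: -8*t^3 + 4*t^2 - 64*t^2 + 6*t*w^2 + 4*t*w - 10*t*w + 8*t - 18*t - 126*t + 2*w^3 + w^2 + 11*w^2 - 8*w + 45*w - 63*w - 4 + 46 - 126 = -8*t^3 - 60*t^2 + t*(6*w^2 - 6*w - 136) + 2*w^3 + 12*w^2 - 26*w - 84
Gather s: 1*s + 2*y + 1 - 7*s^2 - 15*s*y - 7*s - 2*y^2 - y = -7*s^2 + s*(-15*y - 6) - 2*y^2 + y + 1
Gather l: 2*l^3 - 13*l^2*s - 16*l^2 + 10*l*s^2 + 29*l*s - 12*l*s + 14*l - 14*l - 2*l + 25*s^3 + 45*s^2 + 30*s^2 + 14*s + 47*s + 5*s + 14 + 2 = 2*l^3 + l^2*(-13*s - 16) + l*(10*s^2 + 17*s - 2) + 25*s^3 + 75*s^2 + 66*s + 16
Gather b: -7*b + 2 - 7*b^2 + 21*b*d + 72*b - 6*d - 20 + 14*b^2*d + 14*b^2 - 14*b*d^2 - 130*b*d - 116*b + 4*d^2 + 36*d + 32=b^2*(14*d + 7) + b*(-14*d^2 - 109*d - 51) + 4*d^2 + 30*d + 14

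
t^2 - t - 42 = (t - 7)*(t + 6)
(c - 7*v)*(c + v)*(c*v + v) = c^3*v - 6*c^2*v^2 + c^2*v - 7*c*v^3 - 6*c*v^2 - 7*v^3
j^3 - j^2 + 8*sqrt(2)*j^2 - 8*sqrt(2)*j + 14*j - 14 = (j - 1)*(j + sqrt(2))*(j + 7*sqrt(2))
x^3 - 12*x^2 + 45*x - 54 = (x - 6)*(x - 3)^2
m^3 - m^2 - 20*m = m*(m - 5)*(m + 4)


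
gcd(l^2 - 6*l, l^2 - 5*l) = l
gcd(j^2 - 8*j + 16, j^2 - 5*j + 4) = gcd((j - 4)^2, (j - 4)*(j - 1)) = j - 4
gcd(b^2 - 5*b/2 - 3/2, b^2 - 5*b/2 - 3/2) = b^2 - 5*b/2 - 3/2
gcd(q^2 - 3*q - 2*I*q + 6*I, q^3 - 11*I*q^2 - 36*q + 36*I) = q - 2*I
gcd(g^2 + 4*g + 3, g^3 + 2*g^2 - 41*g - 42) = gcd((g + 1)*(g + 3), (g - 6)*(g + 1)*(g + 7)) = g + 1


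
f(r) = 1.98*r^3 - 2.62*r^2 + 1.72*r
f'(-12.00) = 919.96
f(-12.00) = -3819.36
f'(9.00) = 435.70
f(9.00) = 1246.68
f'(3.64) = 61.35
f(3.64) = 67.04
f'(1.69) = 9.83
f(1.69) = 4.98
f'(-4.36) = 137.48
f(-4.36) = -221.41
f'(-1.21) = 16.76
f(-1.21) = -9.42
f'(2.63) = 29.03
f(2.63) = 22.42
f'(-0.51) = 5.94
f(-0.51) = -1.82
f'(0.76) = 1.17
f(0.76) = 0.66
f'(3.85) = 69.59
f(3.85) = 80.78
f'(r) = 5.94*r^2 - 5.24*r + 1.72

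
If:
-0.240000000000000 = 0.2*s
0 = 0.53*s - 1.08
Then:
No Solution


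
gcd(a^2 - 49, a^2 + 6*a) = 1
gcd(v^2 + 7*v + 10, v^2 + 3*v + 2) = v + 2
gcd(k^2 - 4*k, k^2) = k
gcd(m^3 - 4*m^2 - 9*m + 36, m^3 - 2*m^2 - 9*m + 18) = m^2 - 9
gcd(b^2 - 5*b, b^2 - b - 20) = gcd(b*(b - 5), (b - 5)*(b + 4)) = b - 5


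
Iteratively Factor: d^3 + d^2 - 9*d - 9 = (d - 3)*(d^2 + 4*d + 3) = (d - 3)*(d + 3)*(d + 1)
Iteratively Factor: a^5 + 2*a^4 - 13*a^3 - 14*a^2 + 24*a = (a + 4)*(a^4 - 2*a^3 - 5*a^2 + 6*a) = (a - 3)*(a + 4)*(a^3 + a^2 - 2*a) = (a - 3)*(a - 1)*(a + 4)*(a^2 + 2*a) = a*(a - 3)*(a - 1)*(a + 4)*(a + 2)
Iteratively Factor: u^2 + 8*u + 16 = (u + 4)*(u + 4)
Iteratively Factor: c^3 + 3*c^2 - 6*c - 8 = (c - 2)*(c^2 + 5*c + 4) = (c - 2)*(c + 1)*(c + 4)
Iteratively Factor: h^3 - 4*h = (h - 2)*(h^2 + 2*h) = (h - 2)*(h + 2)*(h)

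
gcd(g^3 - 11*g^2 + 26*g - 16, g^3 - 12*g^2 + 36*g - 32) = g^2 - 10*g + 16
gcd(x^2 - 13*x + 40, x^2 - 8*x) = x - 8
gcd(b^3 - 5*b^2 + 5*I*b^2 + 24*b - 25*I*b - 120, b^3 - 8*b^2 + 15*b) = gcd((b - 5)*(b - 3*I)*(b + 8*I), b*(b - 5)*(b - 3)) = b - 5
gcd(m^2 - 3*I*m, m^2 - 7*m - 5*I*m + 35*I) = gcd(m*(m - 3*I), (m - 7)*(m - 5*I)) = 1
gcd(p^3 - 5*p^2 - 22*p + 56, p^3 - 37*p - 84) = p^2 - 3*p - 28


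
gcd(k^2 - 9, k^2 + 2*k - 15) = k - 3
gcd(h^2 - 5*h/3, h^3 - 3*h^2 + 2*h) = h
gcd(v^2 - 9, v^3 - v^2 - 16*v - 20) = 1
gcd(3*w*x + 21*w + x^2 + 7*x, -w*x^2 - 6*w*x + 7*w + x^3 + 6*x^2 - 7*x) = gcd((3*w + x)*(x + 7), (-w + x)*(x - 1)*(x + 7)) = x + 7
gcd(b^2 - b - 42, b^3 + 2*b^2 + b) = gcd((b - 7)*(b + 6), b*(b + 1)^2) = 1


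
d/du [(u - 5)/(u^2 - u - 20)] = -1/(u^2 + 8*u + 16)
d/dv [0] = 0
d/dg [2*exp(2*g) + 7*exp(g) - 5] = (4*exp(g) + 7)*exp(g)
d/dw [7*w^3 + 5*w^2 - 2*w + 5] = 21*w^2 + 10*w - 2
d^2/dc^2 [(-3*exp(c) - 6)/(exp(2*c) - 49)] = 3*(8*(exp(c) + 1)*(exp(2*c) - 49)*exp(c) - 8*(exp(c) + 2)*exp(3*c) - (exp(2*c) - 49)^2)*exp(c)/(exp(2*c) - 49)^3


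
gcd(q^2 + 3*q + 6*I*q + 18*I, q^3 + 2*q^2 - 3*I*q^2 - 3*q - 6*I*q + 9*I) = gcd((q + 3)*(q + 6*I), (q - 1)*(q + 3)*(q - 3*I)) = q + 3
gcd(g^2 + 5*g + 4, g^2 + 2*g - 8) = g + 4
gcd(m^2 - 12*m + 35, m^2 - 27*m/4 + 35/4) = m - 5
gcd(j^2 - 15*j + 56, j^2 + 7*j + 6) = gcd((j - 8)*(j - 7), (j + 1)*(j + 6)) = 1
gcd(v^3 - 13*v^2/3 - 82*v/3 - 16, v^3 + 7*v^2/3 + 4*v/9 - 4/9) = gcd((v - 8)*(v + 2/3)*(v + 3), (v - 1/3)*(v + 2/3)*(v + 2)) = v + 2/3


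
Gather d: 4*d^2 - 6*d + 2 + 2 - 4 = 4*d^2 - 6*d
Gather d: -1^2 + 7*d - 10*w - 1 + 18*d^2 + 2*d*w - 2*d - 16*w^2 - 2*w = 18*d^2 + d*(2*w + 5) - 16*w^2 - 12*w - 2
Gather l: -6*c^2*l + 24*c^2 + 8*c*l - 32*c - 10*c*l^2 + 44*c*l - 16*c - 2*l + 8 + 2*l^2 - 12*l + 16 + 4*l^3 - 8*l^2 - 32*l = 24*c^2 - 48*c + 4*l^3 + l^2*(-10*c - 6) + l*(-6*c^2 + 52*c - 46) + 24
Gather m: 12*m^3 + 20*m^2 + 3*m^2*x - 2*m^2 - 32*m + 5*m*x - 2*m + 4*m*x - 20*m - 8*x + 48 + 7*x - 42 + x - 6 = 12*m^3 + m^2*(3*x + 18) + m*(9*x - 54)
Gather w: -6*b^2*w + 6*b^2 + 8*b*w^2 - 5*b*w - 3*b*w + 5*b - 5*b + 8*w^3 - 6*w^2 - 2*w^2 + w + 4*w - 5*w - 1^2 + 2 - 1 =6*b^2 + 8*w^3 + w^2*(8*b - 8) + w*(-6*b^2 - 8*b)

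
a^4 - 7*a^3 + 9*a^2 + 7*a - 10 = (a - 5)*(a - 2)*(a - 1)*(a + 1)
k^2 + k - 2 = (k - 1)*(k + 2)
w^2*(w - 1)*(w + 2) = w^4 + w^3 - 2*w^2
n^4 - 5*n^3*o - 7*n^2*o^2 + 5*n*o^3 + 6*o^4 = (n - 6*o)*(n - o)*(n + o)^2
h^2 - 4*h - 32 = (h - 8)*(h + 4)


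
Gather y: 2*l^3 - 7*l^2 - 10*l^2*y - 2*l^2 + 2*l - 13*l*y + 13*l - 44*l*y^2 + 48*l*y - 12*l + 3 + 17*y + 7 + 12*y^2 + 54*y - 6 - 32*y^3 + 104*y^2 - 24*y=2*l^3 - 9*l^2 + 3*l - 32*y^3 + y^2*(116 - 44*l) + y*(-10*l^2 + 35*l + 47) + 4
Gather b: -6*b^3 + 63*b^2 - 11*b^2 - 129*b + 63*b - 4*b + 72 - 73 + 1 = -6*b^3 + 52*b^2 - 70*b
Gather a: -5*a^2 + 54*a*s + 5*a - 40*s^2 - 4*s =-5*a^2 + a*(54*s + 5) - 40*s^2 - 4*s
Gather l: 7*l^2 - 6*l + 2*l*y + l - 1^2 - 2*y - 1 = 7*l^2 + l*(2*y - 5) - 2*y - 2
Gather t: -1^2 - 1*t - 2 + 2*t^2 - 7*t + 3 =2*t^2 - 8*t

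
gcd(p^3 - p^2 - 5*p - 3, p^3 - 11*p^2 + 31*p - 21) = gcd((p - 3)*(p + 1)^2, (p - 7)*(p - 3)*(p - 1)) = p - 3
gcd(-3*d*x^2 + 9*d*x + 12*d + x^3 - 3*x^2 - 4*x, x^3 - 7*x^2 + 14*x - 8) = x - 4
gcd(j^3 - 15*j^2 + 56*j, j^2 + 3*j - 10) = 1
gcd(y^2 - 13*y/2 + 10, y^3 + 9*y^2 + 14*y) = 1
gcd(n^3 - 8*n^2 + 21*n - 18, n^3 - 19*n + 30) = n^2 - 5*n + 6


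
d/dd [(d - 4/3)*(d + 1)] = 2*d - 1/3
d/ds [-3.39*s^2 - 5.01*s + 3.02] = -6.78*s - 5.01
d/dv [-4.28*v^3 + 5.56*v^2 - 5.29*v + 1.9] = -12.84*v^2 + 11.12*v - 5.29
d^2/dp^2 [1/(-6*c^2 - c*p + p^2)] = 2*(-6*c^2 - c*p + p^2 - (c - 2*p)^2)/(6*c^2 + c*p - p^2)^3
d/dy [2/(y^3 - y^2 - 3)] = 2*y*(2 - 3*y)/(-y^3 + y^2 + 3)^2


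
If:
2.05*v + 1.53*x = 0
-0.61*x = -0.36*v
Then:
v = 0.00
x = 0.00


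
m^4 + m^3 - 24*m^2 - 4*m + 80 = (m - 4)*(m - 2)*(m + 2)*(m + 5)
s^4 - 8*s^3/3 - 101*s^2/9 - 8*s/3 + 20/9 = (s - 5)*(s - 1/3)*(s + 2/3)*(s + 2)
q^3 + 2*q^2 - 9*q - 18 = (q - 3)*(q + 2)*(q + 3)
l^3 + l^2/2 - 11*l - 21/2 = (l - 7/2)*(l + 1)*(l + 3)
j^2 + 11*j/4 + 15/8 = (j + 5/4)*(j + 3/2)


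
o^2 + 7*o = o*(o + 7)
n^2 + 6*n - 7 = (n - 1)*(n + 7)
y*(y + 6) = y^2 + 6*y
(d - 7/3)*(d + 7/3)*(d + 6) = d^3 + 6*d^2 - 49*d/9 - 98/3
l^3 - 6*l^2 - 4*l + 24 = (l - 6)*(l - 2)*(l + 2)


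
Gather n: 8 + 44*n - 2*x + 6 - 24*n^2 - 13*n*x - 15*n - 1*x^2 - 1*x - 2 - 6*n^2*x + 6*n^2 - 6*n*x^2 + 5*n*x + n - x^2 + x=n^2*(-6*x - 18) + n*(-6*x^2 - 8*x + 30) - 2*x^2 - 2*x + 12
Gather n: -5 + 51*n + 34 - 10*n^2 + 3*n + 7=-10*n^2 + 54*n + 36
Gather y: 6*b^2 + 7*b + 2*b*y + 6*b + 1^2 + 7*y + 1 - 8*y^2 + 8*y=6*b^2 + 13*b - 8*y^2 + y*(2*b + 15) + 2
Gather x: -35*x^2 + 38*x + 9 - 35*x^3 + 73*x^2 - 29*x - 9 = -35*x^3 + 38*x^2 + 9*x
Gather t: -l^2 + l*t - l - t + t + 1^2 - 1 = -l^2 + l*t - l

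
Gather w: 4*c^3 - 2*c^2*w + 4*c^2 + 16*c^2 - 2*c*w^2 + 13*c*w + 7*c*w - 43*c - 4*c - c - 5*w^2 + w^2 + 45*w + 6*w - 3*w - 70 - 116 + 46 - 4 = 4*c^3 + 20*c^2 - 48*c + w^2*(-2*c - 4) + w*(-2*c^2 + 20*c + 48) - 144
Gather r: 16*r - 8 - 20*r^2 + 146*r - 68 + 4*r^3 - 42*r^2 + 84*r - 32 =4*r^3 - 62*r^2 + 246*r - 108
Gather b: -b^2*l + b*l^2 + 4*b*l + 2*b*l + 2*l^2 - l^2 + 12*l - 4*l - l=-b^2*l + b*(l^2 + 6*l) + l^2 + 7*l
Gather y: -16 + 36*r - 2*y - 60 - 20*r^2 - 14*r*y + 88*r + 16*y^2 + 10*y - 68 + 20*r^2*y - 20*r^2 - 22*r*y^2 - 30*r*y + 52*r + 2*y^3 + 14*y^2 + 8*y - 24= -40*r^2 + 176*r + 2*y^3 + y^2*(30 - 22*r) + y*(20*r^2 - 44*r + 16) - 168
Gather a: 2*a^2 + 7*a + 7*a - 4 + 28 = 2*a^2 + 14*a + 24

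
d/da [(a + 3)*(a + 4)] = 2*a + 7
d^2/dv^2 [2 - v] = 0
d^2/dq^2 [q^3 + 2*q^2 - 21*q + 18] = 6*q + 4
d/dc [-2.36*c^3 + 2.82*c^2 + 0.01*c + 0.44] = -7.08*c^2 + 5.64*c + 0.01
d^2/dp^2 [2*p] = 0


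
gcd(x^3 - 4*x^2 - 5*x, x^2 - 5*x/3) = x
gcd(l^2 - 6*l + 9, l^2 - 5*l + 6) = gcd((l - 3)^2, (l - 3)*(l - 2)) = l - 3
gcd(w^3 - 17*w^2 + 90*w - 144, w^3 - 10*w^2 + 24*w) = w - 6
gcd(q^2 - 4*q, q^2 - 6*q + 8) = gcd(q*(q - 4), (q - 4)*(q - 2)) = q - 4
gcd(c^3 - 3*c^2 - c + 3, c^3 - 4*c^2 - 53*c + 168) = c - 3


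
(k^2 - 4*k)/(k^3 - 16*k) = 1/(k + 4)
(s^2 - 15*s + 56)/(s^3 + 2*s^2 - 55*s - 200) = (s - 7)/(s^2 + 10*s + 25)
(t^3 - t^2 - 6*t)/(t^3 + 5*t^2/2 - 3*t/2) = 2*(t^2 - t - 6)/(2*t^2 + 5*t - 3)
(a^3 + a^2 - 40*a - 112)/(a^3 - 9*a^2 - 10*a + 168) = (a + 4)/(a - 6)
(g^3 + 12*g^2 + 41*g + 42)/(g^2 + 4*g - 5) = (g^3 + 12*g^2 + 41*g + 42)/(g^2 + 4*g - 5)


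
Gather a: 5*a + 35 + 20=5*a + 55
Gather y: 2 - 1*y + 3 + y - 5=0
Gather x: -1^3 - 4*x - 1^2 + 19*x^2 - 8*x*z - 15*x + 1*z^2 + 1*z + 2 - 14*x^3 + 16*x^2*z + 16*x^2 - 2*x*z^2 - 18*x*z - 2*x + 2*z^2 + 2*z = -14*x^3 + x^2*(16*z + 35) + x*(-2*z^2 - 26*z - 21) + 3*z^2 + 3*z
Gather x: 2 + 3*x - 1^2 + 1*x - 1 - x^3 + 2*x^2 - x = -x^3 + 2*x^2 + 3*x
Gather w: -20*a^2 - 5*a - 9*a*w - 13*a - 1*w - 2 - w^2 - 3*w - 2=-20*a^2 - 18*a - w^2 + w*(-9*a - 4) - 4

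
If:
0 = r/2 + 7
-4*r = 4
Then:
No Solution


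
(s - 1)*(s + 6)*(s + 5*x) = s^3 + 5*s^2*x + 5*s^2 + 25*s*x - 6*s - 30*x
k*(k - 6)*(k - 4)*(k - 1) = k^4 - 11*k^3 + 34*k^2 - 24*k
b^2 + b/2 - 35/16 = (b - 5/4)*(b + 7/4)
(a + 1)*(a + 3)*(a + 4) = a^3 + 8*a^2 + 19*a + 12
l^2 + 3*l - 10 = (l - 2)*(l + 5)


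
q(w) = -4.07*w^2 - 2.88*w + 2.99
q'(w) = -8.14*w - 2.88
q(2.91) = -39.86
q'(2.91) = -26.57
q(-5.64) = -110.23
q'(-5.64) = 43.03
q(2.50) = -29.65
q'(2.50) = -23.23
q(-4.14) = -54.84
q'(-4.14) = 30.82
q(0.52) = 0.39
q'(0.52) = -7.11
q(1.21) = -6.45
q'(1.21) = -12.73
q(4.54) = -93.97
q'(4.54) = -39.84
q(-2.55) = -16.13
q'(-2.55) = 17.88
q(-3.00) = -25.00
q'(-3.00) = 21.54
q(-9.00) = -300.76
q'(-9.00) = 70.38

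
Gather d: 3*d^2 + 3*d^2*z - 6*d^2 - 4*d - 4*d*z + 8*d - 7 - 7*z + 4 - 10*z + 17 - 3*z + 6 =d^2*(3*z - 3) + d*(4 - 4*z) - 20*z + 20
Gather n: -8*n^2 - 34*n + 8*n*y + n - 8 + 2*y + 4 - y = -8*n^2 + n*(8*y - 33) + y - 4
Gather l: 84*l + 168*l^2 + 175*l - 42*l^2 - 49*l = 126*l^2 + 210*l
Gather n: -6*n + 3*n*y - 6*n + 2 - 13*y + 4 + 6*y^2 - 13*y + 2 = n*(3*y - 12) + 6*y^2 - 26*y + 8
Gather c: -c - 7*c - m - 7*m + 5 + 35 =-8*c - 8*m + 40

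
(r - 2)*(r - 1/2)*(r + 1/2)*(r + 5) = r^4 + 3*r^3 - 41*r^2/4 - 3*r/4 + 5/2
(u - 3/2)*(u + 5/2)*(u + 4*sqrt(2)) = u^3 + u^2 + 4*sqrt(2)*u^2 - 15*u/4 + 4*sqrt(2)*u - 15*sqrt(2)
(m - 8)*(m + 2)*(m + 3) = m^3 - 3*m^2 - 34*m - 48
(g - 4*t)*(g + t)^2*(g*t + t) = g^4*t - 2*g^3*t^2 + g^3*t - 7*g^2*t^3 - 2*g^2*t^2 - 4*g*t^4 - 7*g*t^3 - 4*t^4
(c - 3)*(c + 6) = c^2 + 3*c - 18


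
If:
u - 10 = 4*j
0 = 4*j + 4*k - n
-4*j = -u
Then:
No Solution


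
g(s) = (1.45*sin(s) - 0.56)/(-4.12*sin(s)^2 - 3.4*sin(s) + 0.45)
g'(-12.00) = -0.26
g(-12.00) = -0.09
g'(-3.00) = 0.66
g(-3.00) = -0.90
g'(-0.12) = -0.96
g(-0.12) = -0.92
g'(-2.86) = -0.41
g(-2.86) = -0.89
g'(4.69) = -2.89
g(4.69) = 7.48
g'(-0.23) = 0.11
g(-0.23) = -0.88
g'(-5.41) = -0.04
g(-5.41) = -0.12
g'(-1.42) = 29.57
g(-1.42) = 9.25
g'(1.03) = -0.01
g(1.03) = -0.12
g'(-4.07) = 0.03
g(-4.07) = -0.12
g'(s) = (8.24*sin(s)*cos(s) + 3.4*cos(s))*(1.45*sin(s) - 0.56)/(-4.12*sin(s)^2 - 3.4*sin(s) + 0.45)^2 + 1.45*cos(s)/(-4.12*sin(s)^2 - 3.4*sin(s) + 0.45) = (5.974*sin(s)^2 - 4.6144*sin(s) - 1.2515)*cos(s)/(16.9744*sin(s)^4 + 28.016*sin(s)^3 + 7.852*sin(s)^2 - 3.06*sin(s) + 0.2025)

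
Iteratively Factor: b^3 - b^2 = (b)*(b^2 - b) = b^2*(b - 1)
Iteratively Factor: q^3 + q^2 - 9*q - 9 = (q + 1)*(q^2 - 9) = (q - 3)*(q + 1)*(q + 3)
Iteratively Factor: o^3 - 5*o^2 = (o)*(o^2 - 5*o) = o^2*(o - 5)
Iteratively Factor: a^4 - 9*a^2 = (a - 3)*(a^3 + 3*a^2) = a*(a - 3)*(a^2 + 3*a) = a*(a - 3)*(a + 3)*(a)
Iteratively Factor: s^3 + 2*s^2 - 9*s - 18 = (s + 3)*(s^2 - s - 6) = (s - 3)*(s + 3)*(s + 2)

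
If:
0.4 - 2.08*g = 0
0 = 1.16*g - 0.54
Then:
No Solution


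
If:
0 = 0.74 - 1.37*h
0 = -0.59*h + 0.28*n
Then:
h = 0.54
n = 1.14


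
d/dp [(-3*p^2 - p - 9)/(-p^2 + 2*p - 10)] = 7*(-p^2 + 6*p + 4)/(p^4 - 4*p^3 + 24*p^2 - 40*p + 100)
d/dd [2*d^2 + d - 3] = 4*d + 1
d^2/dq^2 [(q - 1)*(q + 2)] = 2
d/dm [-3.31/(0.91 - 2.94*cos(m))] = 9.7314*sin(m)/(2.94*cos(m) - 0.91)^2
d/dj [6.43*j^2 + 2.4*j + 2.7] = 12.86*j + 2.4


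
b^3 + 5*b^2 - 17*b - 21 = (b - 3)*(b + 1)*(b + 7)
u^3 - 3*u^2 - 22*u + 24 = (u - 6)*(u - 1)*(u + 4)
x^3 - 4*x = x*(x - 2)*(x + 2)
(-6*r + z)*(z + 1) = -6*r*z - 6*r + z^2 + z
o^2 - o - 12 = (o - 4)*(o + 3)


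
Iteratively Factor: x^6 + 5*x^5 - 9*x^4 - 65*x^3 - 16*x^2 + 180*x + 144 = (x + 4)*(x^5 + x^4 - 13*x^3 - 13*x^2 + 36*x + 36) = (x + 1)*(x + 4)*(x^4 - 13*x^2 + 36) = (x + 1)*(x + 2)*(x + 4)*(x^3 - 2*x^2 - 9*x + 18) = (x - 3)*(x + 1)*(x + 2)*(x + 4)*(x^2 + x - 6) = (x - 3)*(x - 2)*(x + 1)*(x + 2)*(x + 4)*(x + 3)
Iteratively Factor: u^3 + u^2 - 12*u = (u - 3)*(u^2 + 4*u) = u*(u - 3)*(u + 4)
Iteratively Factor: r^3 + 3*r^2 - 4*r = (r + 4)*(r^2 - r) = r*(r + 4)*(r - 1)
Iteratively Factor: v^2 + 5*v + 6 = (v + 2)*(v + 3)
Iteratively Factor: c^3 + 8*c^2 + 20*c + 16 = (c + 2)*(c^2 + 6*c + 8) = (c + 2)^2*(c + 4)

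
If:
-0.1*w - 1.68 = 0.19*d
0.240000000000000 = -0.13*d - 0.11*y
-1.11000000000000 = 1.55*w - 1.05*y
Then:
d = -13.29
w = 8.44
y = 13.52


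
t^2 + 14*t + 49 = (t + 7)^2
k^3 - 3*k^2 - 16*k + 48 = (k - 4)*(k - 3)*(k + 4)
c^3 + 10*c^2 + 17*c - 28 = (c - 1)*(c + 4)*(c + 7)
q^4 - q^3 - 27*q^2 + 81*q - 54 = (q - 3)^2*(q - 1)*(q + 6)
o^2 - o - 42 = (o - 7)*(o + 6)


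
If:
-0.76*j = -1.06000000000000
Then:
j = 1.39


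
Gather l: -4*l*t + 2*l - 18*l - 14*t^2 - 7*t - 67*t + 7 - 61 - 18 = l*(-4*t - 16) - 14*t^2 - 74*t - 72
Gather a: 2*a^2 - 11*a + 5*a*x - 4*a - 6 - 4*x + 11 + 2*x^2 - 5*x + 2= 2*a^2 + a*(5*x - 15) + 2*x^2 - 9*x + 7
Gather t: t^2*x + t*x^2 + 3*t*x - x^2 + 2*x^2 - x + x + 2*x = t^2*x + t*(x^2 + 3*x) + x^2 + 2*x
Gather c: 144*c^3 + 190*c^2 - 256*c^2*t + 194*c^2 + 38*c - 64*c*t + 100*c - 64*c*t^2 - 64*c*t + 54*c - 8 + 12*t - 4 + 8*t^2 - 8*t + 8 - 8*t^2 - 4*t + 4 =144*c^3 + c^2*(384 - 256*t) + c*(-64*t^2 - 128*t + 192)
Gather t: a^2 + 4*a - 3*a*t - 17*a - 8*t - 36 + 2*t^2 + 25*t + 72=a^2 - 13*a + 2*t^2 + t*(17 - 3*a) + 36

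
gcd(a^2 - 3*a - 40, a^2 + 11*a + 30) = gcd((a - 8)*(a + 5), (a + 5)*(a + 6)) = a + 5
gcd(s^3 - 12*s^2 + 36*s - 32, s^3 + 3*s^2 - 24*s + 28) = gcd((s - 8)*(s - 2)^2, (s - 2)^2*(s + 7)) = s^2 - 4*s + 4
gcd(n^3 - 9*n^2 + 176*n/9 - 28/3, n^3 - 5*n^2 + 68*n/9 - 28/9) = n^2 - 3*n + 14/9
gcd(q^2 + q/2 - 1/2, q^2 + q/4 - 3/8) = q - 1/2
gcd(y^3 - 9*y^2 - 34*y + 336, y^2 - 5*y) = 1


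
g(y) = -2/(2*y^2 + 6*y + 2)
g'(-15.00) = 0.00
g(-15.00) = -0.00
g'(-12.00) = 0.00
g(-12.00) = -0.00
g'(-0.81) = 2.30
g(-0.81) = 1.29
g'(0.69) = 0.35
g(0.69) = -0.28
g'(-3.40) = -0.68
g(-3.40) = -0.42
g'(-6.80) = -0.01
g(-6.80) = -0.04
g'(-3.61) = -0.41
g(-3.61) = -0.31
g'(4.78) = 0.01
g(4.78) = -0.03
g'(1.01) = 0.20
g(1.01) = -0.20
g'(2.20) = 0.05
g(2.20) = -0.08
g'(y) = -2*(-4*y - 6)/(2*y^2 + 6*y + 2)^2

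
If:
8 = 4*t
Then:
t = 2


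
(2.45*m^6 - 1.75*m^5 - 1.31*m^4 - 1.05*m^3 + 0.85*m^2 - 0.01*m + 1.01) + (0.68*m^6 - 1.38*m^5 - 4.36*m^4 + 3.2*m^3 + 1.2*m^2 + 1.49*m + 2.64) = 3.13*m^6 - 3.13*m^5 - 5.67*m^4 + 2.15*m^3 + 2.05*m^2 + 1.48*m + 3.65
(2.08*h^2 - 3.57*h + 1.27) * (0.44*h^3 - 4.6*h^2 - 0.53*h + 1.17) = 0.9152*h^5 - 11.1388*h^4 + 15.8784*h^3 - 1.5163*h^2 - 4.85*h + 1.4859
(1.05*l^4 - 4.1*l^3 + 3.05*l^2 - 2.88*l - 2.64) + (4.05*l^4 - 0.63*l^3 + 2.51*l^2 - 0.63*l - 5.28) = 5.1*l^4 - 4.73*l^3 + 5.56*l^2 - 3.51*l - 7.92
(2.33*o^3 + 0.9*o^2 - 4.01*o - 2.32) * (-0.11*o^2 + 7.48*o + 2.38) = -0.2563*o^5 + 17.3294*o^4 + 12.7185*o^3 - 27.5976*o^2 - 26.8974*o - 5.5216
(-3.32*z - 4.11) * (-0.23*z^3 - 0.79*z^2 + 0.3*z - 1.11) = 0.7636*z^4 + 3.5681*z^3 + 2.2509*z^2 + 2.4522*z + 4.5621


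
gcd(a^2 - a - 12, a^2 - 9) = a + 3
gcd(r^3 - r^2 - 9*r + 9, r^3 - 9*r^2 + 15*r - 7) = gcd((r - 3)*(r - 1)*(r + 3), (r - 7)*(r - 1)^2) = r - 1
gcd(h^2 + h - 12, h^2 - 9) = h - 3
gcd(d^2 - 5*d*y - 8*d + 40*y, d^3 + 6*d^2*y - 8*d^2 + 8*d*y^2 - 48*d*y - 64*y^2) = d - 8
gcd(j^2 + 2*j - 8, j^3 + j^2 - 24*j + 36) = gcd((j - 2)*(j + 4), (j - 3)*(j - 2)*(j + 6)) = j - 2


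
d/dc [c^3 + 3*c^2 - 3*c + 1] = 3*c^2 + 6*c - 3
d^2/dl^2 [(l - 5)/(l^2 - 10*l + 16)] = 2*(3*(5 - l)*(l^2 - 10*l + 16) + 4*(l - 5)^3)/(l^2 - 10*l + 16)^3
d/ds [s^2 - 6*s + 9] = 2*s - 6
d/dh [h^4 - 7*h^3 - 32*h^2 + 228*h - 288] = 4*h^3 - 21*h^2 - 64*h + 228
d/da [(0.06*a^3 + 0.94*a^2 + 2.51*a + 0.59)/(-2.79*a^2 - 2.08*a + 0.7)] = (-0.1674*a^4 - 0.2496*a^3 + 5.1737*a^2 + 4.6082*a + 2.9842)/(7.7841*a^4 + 11.6064*a^3 + 0.420400000000001*a^2 - 2.912*a + 0.49)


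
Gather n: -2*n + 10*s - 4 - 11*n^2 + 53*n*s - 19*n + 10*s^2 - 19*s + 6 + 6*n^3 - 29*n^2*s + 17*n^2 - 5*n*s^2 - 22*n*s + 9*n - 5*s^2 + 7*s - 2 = 6*n^3 + n^2*(6 - 29*s) + n*(-5*s^2 + 31*s - 12) + 5*s^2 - 2*s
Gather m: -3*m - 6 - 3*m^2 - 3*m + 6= -3*m^2 - 6*m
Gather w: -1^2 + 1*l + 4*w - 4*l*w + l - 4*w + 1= -4*l*w + 2*l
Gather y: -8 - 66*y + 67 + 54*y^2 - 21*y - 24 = 54*y^2 - 87*y + 35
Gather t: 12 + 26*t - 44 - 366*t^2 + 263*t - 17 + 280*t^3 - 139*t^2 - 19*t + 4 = 280*t^3 - 505*t^2 + 270*t - 45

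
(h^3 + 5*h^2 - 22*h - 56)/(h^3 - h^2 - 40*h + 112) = (h + 2)/(h - 4)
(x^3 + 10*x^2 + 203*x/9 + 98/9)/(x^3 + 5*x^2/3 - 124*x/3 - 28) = (x + 7/3)/(x - 6)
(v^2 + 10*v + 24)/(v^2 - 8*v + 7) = (v^2 + 10*v + 24)/(v^2 - 8*v + 7)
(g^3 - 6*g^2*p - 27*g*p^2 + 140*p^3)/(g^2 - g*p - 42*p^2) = (g^2 + g*p - 20*p^2)/(g + 6*p)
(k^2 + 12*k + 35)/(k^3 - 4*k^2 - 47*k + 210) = (k + 5)/(k^2 - 11*k + 30)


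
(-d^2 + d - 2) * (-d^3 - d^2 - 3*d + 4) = d^5 + 4*d^3 - 5*d^2 + 10*d - 8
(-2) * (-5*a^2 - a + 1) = 10*a^2 + 2*a - 2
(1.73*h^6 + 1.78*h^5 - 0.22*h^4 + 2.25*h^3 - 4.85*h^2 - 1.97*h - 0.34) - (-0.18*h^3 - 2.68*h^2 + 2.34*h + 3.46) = 1.73*h^6 + 1.78*h^5 - 0.22*h^4 + 2.43*h^3 - 2.17*h^2 - 4.31*h - 3.8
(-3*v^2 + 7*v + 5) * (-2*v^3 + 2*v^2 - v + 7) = 6*v^5 - 20*v^4 + 7*v^3 - 18*v^2 + 44*v + 35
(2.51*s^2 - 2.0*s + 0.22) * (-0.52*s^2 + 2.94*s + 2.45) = -1.3052*s^4 + 8.4194*s^3 + 0.1551*s^2 - 4.2532*s + 0.539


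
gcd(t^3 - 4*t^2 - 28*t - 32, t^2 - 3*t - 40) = t - 8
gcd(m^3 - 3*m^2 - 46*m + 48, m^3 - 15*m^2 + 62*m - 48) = m^2 - 9*m + 8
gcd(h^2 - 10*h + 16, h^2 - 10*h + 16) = h^2 - 10*h + 16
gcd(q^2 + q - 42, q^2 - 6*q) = q - 6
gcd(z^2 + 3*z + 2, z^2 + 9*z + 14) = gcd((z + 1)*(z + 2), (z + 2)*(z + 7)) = z + 2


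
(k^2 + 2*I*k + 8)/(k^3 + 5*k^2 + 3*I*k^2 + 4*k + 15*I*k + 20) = (k - 2*I)/(k^2 + k*(5 - I) - 5*I)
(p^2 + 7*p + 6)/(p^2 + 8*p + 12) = (p + 1)/(p + 2)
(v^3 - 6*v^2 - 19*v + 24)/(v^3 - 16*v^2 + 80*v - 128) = (v^2 + 2*v - 3)/(v^2 - 8*v + 16)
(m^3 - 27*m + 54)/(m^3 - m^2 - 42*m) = (m^2 - 6*m + 9)/(m*(m - 7))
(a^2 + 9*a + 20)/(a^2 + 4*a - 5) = (a + 4)/(a - 1)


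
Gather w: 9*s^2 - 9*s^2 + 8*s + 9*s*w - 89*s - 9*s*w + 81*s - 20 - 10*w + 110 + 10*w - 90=0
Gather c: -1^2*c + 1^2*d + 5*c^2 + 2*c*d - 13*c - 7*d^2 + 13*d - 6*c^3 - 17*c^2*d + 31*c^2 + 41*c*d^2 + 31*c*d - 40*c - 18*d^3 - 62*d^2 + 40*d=-6*c^3 + c^2*(36 - 17*d) + c*(41*d^2 + 33*d - 54) - 18*d^3 - 69*d^2 + 54*d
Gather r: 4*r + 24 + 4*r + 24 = 8*r + 48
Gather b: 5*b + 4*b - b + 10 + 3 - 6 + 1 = 8*b + 8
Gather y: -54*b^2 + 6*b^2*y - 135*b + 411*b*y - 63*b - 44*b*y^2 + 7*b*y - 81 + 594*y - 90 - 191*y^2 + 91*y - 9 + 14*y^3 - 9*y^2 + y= -54*b^2 - 198*b + 14*y^3 + y^2*(-44*b - 200) + y*(6*b^2 + 418*b + 686) - 180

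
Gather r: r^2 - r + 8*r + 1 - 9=r^2 + 7*r - 8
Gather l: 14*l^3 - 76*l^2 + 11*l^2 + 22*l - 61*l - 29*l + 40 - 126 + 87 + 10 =14*l^3 - 65*l^2 - 68*l + 11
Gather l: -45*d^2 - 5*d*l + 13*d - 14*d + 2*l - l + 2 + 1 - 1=-45*d^2 - d + l*(1 - 5*d) + 2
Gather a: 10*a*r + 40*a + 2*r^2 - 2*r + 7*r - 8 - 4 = a*(10*r + 40) + 2*r^2 + 5*r - 12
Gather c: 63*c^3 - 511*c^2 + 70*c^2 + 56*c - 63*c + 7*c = 63*c^3 - 441*c^2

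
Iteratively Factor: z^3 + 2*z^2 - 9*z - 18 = (z + 3)*(z^2 - z - 6) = (z - 3)*(z + 3)*(z + 2)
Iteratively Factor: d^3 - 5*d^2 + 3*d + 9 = (d + 1)*(d^2 - 6*d + 9) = (d - 3)*(d + 1)*(d - 3)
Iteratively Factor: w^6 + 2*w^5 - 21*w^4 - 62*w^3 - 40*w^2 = (w + 2)*(w^5 - 21*w^3 - 20*w^2) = w*(w + 2)*(w^4 - 21*w^2 - 20*w) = w^2*(w + 2)*(w^3 - 21*w - 20) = w^2*(w - 5)*(w + 2)*(w^2 + 5*w + 4) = w^2*(w - 5)*(w + 1)*(w + 2)*(w + 4)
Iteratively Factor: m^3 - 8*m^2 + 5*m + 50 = (m - 5)*(m^2 - 3*m - 10) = (m - 5)*(m + 2)*(m - 5)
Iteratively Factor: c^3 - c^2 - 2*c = (c + 1)*(c^2 - 2*c) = c*(c + 1)*(c - 2)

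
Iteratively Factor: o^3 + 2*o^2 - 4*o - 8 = (o + 2)*(o^2 - 4) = (o - 2)*(o + 2)*(o + 2)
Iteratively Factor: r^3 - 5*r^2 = (r - 5)*(r^2) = r*(r - 5)*(r)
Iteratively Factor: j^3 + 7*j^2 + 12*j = (j)*(j^2 + 7*j + 12) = j*(j + 3)*(j + 4)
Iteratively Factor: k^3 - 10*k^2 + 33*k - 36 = (k - 4)*(k^2 - 6*k + 9) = (k - 4)*(k - 3)*(k - 3)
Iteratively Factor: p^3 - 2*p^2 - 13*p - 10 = (p + 1)*(p^2 - 3*p - 10) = (p - 5)*(p + 1)*(p + 2)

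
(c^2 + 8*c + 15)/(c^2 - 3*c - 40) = (c + 3)/(c - 8)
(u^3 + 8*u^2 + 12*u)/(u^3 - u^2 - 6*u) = (u + 6)/(u - 3)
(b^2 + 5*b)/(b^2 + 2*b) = (b + 5)/(b + 2)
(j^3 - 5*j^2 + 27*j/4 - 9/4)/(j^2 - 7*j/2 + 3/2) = j - 3/2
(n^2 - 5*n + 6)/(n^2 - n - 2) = (n - 3)/(n + 1)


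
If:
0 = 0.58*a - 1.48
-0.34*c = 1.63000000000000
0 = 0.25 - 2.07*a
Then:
No Solution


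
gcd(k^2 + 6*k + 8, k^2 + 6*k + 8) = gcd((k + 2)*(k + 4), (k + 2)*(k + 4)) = k^2 + 6*k + 8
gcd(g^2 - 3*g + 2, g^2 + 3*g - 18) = 1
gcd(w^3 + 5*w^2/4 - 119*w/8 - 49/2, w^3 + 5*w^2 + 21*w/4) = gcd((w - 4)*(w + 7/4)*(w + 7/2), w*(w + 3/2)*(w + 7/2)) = w + 7/2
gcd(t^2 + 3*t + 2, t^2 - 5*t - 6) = t + 1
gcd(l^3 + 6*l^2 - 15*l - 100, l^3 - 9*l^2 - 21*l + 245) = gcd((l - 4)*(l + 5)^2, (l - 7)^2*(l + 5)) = l + 5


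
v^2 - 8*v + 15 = (v - 5)*(v - 3)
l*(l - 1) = l^2 - l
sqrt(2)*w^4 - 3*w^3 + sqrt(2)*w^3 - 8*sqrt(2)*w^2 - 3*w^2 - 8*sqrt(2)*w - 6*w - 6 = (w + 1)*(w - 3*sqrt(2))*(w + sqrt(2))*(sqrt(2)*w + 1)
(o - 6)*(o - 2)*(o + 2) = o^3 - 6*o^2 - 4*o + 24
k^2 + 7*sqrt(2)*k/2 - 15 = (k - 3*sqrt(2)/2)*(k + 5*sqrt(2))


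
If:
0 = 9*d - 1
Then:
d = 1/9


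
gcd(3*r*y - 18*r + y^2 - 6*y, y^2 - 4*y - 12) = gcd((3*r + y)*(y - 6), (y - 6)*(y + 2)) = y - 6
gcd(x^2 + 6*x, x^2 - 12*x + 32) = 1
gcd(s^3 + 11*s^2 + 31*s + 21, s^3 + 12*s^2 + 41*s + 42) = s^2 + 10*s + 21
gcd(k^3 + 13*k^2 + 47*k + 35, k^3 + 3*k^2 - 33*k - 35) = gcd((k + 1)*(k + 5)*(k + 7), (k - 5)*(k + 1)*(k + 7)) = k^2 + 8*k + 7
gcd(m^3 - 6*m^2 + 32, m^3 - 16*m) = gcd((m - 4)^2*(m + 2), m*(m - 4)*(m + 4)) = m - 4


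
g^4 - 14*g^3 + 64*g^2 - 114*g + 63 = (g - 7)*(g - 3)^2*(g - 1)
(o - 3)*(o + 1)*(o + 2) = o^3 - 7*o - 6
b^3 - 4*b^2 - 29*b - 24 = (b - 8)*(b + 1)*(b + 3)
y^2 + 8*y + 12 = (y + 2)*(y + 6)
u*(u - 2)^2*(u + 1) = u^4 - 3*u^3 + 4*u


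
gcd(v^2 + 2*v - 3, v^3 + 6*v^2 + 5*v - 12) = v^2 + 2*v - 3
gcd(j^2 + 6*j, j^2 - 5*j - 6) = 1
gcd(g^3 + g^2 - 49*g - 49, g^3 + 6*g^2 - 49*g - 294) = g^2 - 49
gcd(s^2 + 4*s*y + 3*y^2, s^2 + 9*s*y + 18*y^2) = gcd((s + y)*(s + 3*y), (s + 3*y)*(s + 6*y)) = s + 3*y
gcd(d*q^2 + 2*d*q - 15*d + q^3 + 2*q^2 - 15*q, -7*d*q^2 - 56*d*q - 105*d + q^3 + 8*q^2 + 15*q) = q + 5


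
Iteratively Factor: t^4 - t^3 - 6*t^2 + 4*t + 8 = (t + 2)*(t^3 - 3*t^2 + 4) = (t + 1)*(t + 2)*(t^2 - 4*t + 4) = (t - 2)*(t + 1)*(t + 2)*(t - 2)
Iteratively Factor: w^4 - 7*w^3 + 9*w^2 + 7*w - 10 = (w - 1)*(w^3 - 6*w^2 + 3*w + 10) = (w - 2)*(w - 1)*(w^2 - 4*w - 5) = (w - 5)*(w - 2)*(w - 1)*(w + 1)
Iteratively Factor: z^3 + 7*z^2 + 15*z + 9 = (z + 1)*(z^2 + 6*z + 9) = (z + 1)*(z + 3)*(z + 3)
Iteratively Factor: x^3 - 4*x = (x)*(x^2 - 4) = x*(x + 2)*(x - 2)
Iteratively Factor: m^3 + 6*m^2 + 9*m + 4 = (m + 4)*(m^2 + 2*m + 1) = (m + 1)*(m + 4)*(m + 1)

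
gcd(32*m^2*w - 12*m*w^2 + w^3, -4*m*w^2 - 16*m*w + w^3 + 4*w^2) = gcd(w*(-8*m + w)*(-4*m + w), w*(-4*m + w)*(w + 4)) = -4*m*w + w^2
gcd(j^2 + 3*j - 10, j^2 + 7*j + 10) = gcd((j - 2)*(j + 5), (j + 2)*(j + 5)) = j + 5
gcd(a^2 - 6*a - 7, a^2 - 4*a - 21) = a - 7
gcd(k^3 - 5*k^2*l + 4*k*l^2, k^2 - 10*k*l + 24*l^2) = k - 4*l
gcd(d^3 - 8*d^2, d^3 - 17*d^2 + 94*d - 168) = 1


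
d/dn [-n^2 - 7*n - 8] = -2*n - 7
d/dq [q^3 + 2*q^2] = q*(3*q + 4)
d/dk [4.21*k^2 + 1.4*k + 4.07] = 8.42*k + 1.4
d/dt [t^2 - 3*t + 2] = 2*t - 3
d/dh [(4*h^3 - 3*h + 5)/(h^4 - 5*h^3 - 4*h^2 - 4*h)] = (-4*h^6 - 7*h^4 - 82*h^3 + 63*h^2 + 40*h + 20)/(h^2*(h^6 - 10*h^5 + 17*h^4 + 32*h^3 + 56*h^2 + 32*h + 16))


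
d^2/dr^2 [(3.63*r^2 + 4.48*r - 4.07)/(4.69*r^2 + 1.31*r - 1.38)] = (152.480342*r^3 - 396.180246*r^2 + 23.938698*r - 36.62893)/(103.161709*r^6 + 86.444673*r^5 - 66.918327*r^4 - 48.623401*r^3 + 19.690254*r^2 + 7.484292*r - 2.628072)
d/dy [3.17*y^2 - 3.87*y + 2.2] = 6.34*y - 3.87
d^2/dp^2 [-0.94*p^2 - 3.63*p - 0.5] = -1.88000000000000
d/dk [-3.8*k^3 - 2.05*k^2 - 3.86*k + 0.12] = -11.4*k^2 - 4.1*k - 3.86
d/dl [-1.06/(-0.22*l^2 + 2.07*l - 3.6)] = (2.1942 - 0.4664*l)/(0.22*l^2 - 2.07*l + 3.6)^2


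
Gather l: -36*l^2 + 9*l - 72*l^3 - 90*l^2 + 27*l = -72*l^3 - 126*l^2 + 36*l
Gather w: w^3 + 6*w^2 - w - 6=w^3 + 6*w^2 - w - 6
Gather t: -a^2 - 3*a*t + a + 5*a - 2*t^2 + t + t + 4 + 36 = -a^2 + 6*a - 2*t^2 + t*(2 - 3*a) + 40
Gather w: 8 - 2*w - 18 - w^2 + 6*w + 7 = -w^2 + 4*w - 3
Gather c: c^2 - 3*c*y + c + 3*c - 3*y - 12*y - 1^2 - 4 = c^2 + c*(4 - 3*y) - 15*y - 5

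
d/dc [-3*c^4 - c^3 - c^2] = c*(-12*c^2 - 3*c - 2)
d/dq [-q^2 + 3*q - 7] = 3 - 2*q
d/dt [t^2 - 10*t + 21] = 2*t - 10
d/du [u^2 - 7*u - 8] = 2*u - 7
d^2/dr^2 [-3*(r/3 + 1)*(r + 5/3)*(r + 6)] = -6*r - 64/3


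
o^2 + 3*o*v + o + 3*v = (o + 1)*(o + 3*v)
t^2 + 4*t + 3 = (t + 1)*(t + 3)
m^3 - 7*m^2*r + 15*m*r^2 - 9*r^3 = (m - 3*r)^2*(m - r)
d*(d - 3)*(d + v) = d^3 + d^2*v - 3*d^2 - 3*d*v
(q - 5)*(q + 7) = q^2 + 2*q - 35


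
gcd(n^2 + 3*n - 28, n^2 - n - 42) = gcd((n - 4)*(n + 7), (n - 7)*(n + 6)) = 1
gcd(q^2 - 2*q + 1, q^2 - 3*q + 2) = q - 1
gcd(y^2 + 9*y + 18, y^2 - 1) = 1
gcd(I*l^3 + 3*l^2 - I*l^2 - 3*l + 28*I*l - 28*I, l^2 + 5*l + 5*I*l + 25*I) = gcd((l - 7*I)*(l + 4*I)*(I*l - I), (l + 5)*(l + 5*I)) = 1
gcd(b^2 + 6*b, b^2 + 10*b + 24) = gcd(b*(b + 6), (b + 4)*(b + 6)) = b + 6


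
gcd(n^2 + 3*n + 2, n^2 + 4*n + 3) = n + 1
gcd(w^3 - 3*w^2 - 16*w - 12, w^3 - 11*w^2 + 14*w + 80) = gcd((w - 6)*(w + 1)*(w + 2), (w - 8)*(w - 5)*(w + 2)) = w + 2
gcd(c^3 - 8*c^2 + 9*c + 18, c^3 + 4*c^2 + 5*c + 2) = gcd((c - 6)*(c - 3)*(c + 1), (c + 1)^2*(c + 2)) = c + 1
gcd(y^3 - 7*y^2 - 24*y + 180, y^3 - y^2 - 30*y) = y^2 - y - 30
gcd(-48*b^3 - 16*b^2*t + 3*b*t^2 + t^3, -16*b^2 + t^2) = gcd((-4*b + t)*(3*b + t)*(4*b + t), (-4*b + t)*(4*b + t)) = -16*b^2 + t^2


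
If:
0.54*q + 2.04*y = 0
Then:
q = -3.77777777777778*y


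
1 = 1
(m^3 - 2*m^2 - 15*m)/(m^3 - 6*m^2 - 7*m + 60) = m/(m - 4)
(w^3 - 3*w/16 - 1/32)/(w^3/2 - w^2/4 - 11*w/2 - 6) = (-32*w^3 + 6*w + 1)/(8*(-2*w^3 + w^2 + 22*w + 24))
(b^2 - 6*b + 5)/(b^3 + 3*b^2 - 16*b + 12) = (b - 5)/(b^2 + 4*b - 12)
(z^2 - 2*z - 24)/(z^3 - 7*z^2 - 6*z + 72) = (z + 4)/(z^2 - z - 12)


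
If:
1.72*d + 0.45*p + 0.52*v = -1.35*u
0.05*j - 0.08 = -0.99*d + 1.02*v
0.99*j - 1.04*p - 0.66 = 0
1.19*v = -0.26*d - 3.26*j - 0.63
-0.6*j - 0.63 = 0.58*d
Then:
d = -1.64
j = 0.54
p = -0.12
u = 2.77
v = -1.65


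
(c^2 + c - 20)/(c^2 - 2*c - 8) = (c + 5)/(c + 2)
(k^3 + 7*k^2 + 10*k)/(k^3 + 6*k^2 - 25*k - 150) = k*(k + 2)/(k^2 + k - 30)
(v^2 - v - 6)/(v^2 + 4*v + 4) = (v - 3)/(v + 2)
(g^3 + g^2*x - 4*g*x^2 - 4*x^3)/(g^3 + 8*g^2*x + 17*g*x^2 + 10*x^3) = (g - 2*x)/(g + 5*x)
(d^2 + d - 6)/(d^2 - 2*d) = (d + 3)/d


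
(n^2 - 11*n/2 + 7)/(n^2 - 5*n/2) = (2*n^2 - 11*n + 14)/(n*(2*n - 5))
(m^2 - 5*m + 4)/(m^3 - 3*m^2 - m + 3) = (m - 4)/(m^2 - 2*m - 3)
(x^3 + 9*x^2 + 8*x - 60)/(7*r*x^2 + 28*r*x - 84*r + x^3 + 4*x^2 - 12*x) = (x + 5)/(7*r + x)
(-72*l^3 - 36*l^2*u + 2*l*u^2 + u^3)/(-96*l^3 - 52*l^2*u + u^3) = (-6*l + u)/(-8*l + u)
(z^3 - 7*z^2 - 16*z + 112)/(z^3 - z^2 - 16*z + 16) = (z - 7)/(z - 1)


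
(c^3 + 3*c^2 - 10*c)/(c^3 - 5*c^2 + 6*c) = (c + 5)/(c - 3)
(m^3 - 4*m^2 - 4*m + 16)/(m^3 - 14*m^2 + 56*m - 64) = (m + 2)/(m - 8)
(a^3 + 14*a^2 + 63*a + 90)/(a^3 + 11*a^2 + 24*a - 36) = (a^2 + 8*a + 15)/(a^2 + 5*a - 6)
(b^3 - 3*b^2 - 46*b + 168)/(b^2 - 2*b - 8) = (b^2 + b - 42)/(b + 2)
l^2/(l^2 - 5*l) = l/(l - 5)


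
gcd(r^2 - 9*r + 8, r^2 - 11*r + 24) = r - 8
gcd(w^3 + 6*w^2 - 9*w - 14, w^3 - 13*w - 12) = w + 1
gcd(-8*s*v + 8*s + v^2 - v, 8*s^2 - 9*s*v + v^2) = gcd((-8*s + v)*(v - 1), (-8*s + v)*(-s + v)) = 8*s - v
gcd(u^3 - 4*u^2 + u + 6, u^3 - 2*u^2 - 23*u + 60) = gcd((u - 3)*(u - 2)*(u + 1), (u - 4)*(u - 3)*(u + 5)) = u - 3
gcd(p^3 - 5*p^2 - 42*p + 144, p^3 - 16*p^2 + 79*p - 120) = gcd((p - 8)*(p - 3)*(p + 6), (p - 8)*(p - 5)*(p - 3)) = p^2 - 11*p + 24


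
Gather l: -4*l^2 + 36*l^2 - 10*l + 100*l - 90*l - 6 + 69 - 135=32*l^2 - 72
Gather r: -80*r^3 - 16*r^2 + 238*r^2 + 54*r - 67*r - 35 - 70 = -80*r^3 + 222*r^2 - 13*r - 105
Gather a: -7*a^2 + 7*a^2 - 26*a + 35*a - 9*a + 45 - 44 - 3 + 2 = 0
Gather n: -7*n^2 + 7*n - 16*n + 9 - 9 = -7*n^2 - 9*n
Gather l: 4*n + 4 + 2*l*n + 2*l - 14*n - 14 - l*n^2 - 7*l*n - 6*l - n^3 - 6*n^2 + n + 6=l*(-n^2 - 5*n - 4) - n^3 - 6*n^2 - 9*n - 4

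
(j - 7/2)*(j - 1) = j^2 - 9*j/2 + 7/2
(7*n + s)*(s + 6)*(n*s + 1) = 7*n^2*s^2 + 42*n^2*s + n*s^3 + 6*n*s^2 + 7*n*s + 42*n + s^2 + 6*s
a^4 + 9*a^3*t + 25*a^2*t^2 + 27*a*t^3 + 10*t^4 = (a + t)^2*(a + 2*t)*(a + 5*t)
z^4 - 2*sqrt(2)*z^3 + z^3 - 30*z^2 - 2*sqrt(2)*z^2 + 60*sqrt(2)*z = z*(z - 5)*(z + 6)*(z - 2*sqrt(2))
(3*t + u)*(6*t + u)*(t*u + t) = 18*t^3*u + 18*t^3 + 9*t^2*u^2 + 9*t^2*u + t*u^3 + t*u^2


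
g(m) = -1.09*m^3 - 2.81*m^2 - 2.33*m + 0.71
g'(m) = -3.27*m^2 - 5.62*m - 2.33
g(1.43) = -11.56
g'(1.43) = -17.05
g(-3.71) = 26.34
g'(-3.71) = -26.49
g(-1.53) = 1.60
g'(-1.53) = -1.39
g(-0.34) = 1.22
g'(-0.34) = -0.80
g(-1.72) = 1.95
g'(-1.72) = -2.34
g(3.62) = -96.26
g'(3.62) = -65.53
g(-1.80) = 2.16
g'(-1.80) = -2.81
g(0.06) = 0.56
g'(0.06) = -2.68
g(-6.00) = 148.97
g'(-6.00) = -86.33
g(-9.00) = 588.68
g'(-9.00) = -216.62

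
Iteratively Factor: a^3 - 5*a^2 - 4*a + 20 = (a - 2)*(a^2 - 3*a - 10) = (a - 5)*(a - 2)*(a + 2)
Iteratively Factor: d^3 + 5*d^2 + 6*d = (d + 3)*(d^2 + 2*d) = d*(d + 3)*(d + 2)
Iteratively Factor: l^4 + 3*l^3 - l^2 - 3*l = (l)*(l^3 + 3*l^2 - l - 3) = l*(l - 1)*(l^2 + 4*l + 3) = l*(l - 1)*(l + 3)*(l + 1)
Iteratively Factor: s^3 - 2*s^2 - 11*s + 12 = (s - 1)*(s^2 - s - 12) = (s - 1)*(s + 3)*(s - 4)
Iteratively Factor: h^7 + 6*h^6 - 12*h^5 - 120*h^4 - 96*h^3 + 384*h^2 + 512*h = (h - 4)*(h^6 + 10*h^5 + 28*h^4 - 8*h^3 - 128*h^2 - 128*h) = h*(h - 4)*(h^5 + 10*h^4 + 28*h^3 - 8*h^2 - 128*h - 128) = h*(h - 4)*(h + 2)*(h^4 + 8*h^3 + 12*h^2 - 32*h - 64) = h*(h - 4)*(h + 2)*(h + 4)*(h^3 + 4*h^2 - 4*h - 16) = h*(h - 4)*(h + 2)*(h + 4)^2*(h^2 - 4) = h*(h - 4)*(h - 2)*(h + 2)*(h + 4)^2*(h + 2)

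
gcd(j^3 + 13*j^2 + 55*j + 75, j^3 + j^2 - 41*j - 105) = j^2 + 8*j + 15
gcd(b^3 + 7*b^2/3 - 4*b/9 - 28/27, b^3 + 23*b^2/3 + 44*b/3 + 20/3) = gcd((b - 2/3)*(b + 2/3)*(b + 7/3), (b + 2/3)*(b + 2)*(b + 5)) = b + 2/3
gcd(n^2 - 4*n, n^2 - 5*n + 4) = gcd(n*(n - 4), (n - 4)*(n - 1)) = n - 4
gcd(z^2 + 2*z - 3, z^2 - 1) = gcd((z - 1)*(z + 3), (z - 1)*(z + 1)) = z - 1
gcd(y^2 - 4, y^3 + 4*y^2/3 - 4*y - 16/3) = y^2 - 4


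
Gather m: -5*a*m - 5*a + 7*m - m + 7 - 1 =-5*a + m*(6 - 5*a) + 6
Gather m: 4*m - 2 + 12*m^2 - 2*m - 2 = 12*m^2 + 2*m - 4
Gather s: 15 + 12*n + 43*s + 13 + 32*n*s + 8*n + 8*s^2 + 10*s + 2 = 20*n + 8*s^2 + s*(32*n + 53) + 30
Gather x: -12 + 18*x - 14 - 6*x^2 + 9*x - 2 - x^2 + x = -7*x^2 + 28*x - 28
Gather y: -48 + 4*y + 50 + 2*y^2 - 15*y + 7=2*y^2 - 11*y + 9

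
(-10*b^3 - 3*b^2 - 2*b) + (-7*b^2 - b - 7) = -10*b^3 - 10*b^2 - 3*b - 7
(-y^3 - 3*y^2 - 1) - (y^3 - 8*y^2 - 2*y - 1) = -2*y^3 + 5*y^2 + 2*y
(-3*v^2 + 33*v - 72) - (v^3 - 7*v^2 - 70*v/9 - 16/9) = -v^3 + 4*v^2 + 367*v/9 - 632/9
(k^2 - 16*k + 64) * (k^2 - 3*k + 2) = k^4 - 19*k^3 + 114*k^2 - 224*k + 128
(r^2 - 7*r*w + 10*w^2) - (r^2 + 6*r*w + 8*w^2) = -13*r*w + 2*w^2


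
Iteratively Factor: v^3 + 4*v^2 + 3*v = (v)*(v^2 + 4*v + 3) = v*(v + 3)*(v + 1)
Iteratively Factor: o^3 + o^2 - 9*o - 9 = (o - 3)*(o^2 + 4*o + 3) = (o - 3)*(o + 1)*(o + 3)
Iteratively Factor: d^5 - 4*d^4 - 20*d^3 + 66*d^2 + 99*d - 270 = (d - 3)*(d^4 - d^3 - 23*d^2 - 3*d + 90) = (d - 5)*(d - 3)*(d^3 + 4*d^2 - 3*d - 18) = (d - 5)*(d - 3)*(d - 2)*(d^2 + 6*d + 9) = (d - 5)*(d - 3)*(d - 2)*(d + 3)*(d + 3)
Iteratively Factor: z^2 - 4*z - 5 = (z + 1)*(z - 5)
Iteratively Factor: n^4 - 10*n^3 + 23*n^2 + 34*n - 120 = (n + 2)*(n^3 - 12*n^2 + 47*n - 60) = (n - 3)*(n + 2)*(n^2 - 9*n + 20) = (n - 5)*(n - 3)*(n + 2)*(n - 4)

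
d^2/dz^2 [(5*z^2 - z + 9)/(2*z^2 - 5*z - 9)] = 2*(46*z^3 + 378*z^2 - 324*z + 837)/(8*z^6 - 60*z^5 + 42*z^4 + 415*z^3 - 189*z^2 - 1215*z - 729)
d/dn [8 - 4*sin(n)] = -4*cos(n)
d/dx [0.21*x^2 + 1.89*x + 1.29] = 0.42*x + 1.89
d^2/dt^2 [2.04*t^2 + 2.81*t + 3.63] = 4.08000000000000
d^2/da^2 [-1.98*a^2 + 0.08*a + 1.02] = -3.96000000000000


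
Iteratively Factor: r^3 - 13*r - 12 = (r + 3)*(r^2 - 3*r - 4) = (r - 4)*(r + 3)*(r + 1)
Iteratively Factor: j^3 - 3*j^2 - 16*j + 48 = (j - 3)*(j^2 - 16) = (j - 3)*(j + 4)*(j - 4)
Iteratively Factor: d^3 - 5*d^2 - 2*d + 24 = (d - 4)*(d^2 - d - 6) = (d - 4)*(d - 3)*(d + 2)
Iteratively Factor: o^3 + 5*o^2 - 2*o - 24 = (o + 4)*(o^2 + o - 6) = (o + 3)*(o + 4)*(o - 2)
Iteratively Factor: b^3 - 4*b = (b - 2)*(b^2 + 2*b) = (b - 2)*(b + 2)*(b)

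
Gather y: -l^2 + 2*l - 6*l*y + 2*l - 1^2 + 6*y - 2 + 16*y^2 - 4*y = -l^2 + 4*l + 16*y^2 + y*(2 - 6*l) - 3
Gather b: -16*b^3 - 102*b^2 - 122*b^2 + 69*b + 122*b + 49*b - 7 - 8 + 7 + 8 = -16*b^3 - 224*b^2 + 240*b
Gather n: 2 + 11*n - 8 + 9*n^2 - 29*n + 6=9*n^2 - 18*n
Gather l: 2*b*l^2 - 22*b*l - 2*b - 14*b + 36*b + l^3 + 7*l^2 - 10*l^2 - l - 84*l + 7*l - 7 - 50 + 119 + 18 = 20*b + l^3 + l^2*(2*b - 3) + l*(-22*b - 78) + 80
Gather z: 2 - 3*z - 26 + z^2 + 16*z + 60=z^2 + 13*z + 36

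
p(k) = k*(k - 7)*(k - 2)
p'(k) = k*(k - 7) + k*(k - 2) + (k - 7)*(k - 2) = 3*k^2 - 18*k + 14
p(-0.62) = -12.38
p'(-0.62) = 26.31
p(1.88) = 1.16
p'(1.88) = -9.24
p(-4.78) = -381.77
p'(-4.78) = 168.59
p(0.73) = 5.81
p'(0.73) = 2.46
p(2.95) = -11.35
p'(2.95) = -12.99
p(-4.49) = -334.82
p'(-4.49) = 155.30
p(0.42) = 4.37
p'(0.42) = 6.97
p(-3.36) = -186.58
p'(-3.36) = 108.35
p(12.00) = 600.00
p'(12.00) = 230.00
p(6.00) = -24.00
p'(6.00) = 14.00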